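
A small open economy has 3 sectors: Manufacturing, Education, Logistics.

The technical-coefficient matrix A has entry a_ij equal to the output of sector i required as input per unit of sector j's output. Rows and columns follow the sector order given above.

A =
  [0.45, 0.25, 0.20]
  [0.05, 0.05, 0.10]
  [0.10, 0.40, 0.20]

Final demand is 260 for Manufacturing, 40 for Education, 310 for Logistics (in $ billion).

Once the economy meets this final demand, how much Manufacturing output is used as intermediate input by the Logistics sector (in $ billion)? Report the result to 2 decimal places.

I − A =
  [   0.55    -0.25    -0.20]
  [  -0.05     0.95    -0.10]
  [  -0.10    -0.40     0.80]
Cofactors of I−A, C_ij = (−1)^(i+j)·(minor ij) (rows/columns in the sector order above):
  C_11 = (0.95)(0.80) − (-0.10)(-0.40) = 0.7200
  C_12 = −[(-0.05)(0.80) − (-0.10)(-0.10)] = 0.0500
  C_13 = (-0.05)(-0.40) − (0.95)(-0.10) = 0.1150
  C_21 = −[(-0.25)(0.80) − (-0.20)(-0.40)] = 0.2800
  C_22 = (0.55)(0.80) − (-0.20)(-0.10) = 0.4200
  C_23 = −[(0.55)(-0.40) − (-0.25)(-0.10)] = 0.2450
  C_31 = (-0.25)(-0.10) − (-0.20)(0.95) = 0.2150
  C_32 = −[(0.55)(-0.10) − (-0.20)(-0.05)] = 0.0650
  C_33 = (0.55)(0.95) − (-0.25)(-0.05) = 0.5100
det(I−A) = Σ_j (I−A)_1j·C_1j = (0.55)(0.7200) + (-0.25)(0.0500) + (-0.20)(0.1150) = 0.3605
adj(I−A) = Cᵀ =
  [ 0.7200   0.2800   0.2150]
  [ 0.0500   0.4200   0.0650]
  [ 0.1150   0.2450   0.5100]
(I − A)⁻¹ = adj(I−A) / det(I−A) ≈
  [   1.9972     0.7767     0.5964]
  [   0.1387     1.1650     0.1803]
  [   0.3190     0.6796     1.4147]
First solve x = (I − A)⁻¹ d = adj(I−A)·d / det(I−A); in particular x_3 = (0.1150·260 + 0.2450·40 + 0.5100·310) / 0.3605 = 197.80 / 0.3605 ≈ 548.6824.
Intermediate flow from 1 to 3: z_13 = a_13 · x_3 = 0.20 × 197.80 / 0.3605 = 39.56 / 0.3605 ≈ 109.74.

z_13 = 109.74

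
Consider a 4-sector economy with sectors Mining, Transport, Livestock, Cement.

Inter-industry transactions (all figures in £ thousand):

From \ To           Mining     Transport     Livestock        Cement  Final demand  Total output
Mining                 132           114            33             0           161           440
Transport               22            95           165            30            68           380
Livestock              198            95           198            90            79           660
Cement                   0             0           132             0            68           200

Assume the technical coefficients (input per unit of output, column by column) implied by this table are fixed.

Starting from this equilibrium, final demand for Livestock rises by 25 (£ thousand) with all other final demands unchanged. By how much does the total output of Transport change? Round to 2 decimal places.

Technical coefficients a_ij = z_ij / X_j:
  a_MM = 132/440 = 0.30, a_TM = 22/440 = 0.05, a_LM = 198/440 = 0.45, a_CM = 0/440 = 0.00
  a_MT = 114/380 = 0.30, a_TT = 95/380 = 0.25, a_LT = 95/380 = 0.25, a_CT = 0/380 = 0.00
  a_ML = 33/660 = 0.05, a_TL = 165/660 = 0.25, a_LL = 198/660 = 0.30, a_CL = 132/660 = 0.20
  a_MC = 0/200 = 0.00, a_TC = 30/200 = 0.15, a_LC = 90/200 = 0.45, a_CC = 0/200 = 0.00
I − A =
  [   0.70    -0.30    -0.05     0.00]
  [  -0.05     0.75    -0.25    -0.15]
  [  -0.45    -0.25     0.70    -0.45]
  [   0.00     0.00    -0.20     1.00]
Compute the cofactors C_ij = (−1)^(i+j)·(3×3 minor ij) of I−A; the adjugate is their transpose:
adj(I−A) = Cᵀ =
  [ 0.3875   0.1955   0.1215   0.0840]
  [ 0.1565   0.4045   0.1985   0.1500]
  [ 0.3500   0.3100   0.5100   0.2760]
  [ 0.0700   0.0620   0.1020   0.2620]
det(I−A) = Σ_j (I−A)_1j·C_1j = (0.70)(0.3875) + (-0.30)(0.1565) + (-0.05)(0.3500) + (0.00)(0.0700) = 0.2068
(I − A)⁻¹ = adj(I−A) / det(I−A) ≈
  [   1.8738     0.9454     0.5875     0.4062]
  [   0.7568     1.9560     0.9599     0.7253]
  [   1.6925     1.4990     2.4662     1.3346]
  [   0.3385     0.2998     0.4932     1.2669]
Δx = (I − A)⁻¹ Δd with Δd having +25 in the Livestock component and 0 elsewhere.
So Δx_T = L_TL · (+25), where L_TL = adj(I−A)_TL / det(I−A) = 0.1985 / 0.2068.
Δx_T = 0.1985 × (+25) / 0.2068 = 4.9625 / 0.2068 ≈ 24.00.

Δx_T = 24.00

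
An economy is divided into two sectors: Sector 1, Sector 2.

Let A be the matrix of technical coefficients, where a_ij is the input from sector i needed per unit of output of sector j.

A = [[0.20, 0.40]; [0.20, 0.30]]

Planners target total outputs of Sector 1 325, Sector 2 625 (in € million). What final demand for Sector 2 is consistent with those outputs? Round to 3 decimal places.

d_2 = 372.500

I − A =
  [   0.80    -0.40]
  [  -0.20     0.70]
d = (I − A) x:
  d_1 = (+0.80)·325 + (-0.40)·625 = 10.000
  d_2 = (-0.20)·325 + (+0.70)·625 = 372.500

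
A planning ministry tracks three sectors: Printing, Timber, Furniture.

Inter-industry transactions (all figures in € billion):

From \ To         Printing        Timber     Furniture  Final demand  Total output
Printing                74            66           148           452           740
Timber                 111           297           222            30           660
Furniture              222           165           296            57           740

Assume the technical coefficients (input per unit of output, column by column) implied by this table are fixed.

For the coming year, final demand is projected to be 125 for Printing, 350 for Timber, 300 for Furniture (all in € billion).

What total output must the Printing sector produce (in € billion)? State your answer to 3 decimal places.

x_1 = 657.164

Technical coefficients a_ij = z_ij / X_j:
  a_11 = 74/740 = 0.10, a_21 = 111/740 = 0.15, a_31 = 222/740 = 0.30
  a_12 = 66/660 = 0.10, a_22 = 297/660 = 0.45, a_32 = 165/660 = 0.25
  a_13 = 148/740 = 0.20, a_23 = 222/740 = 0.30, a_33 = 296/740 = 0.40
I − A =
  [   0.90    -0.10    -0.20]
  [  -0.15     0.55    -0.30]
  [  -0.30    -0.25     0.60]
Cofactors of I−A, C_ij = (−1)^(i+j)·(minor ij) (rows/columns in the sector order above):
  C_11 = (0.55)(0.60) − (-0.30)(-0.25) = 0.2550
  C_12 = −[(-0.15)(0.60) − (-0.30)(-0.30)] = 0.1800
  C_13 = (-0.15)(-0.25) − (0.55)(-0.30) = 0.2025
  C_21 = −[(-0.10)(0.60) − (-0.20)(-0.25)] = 0.1100
  C_22 = (0.90)(0.60) − (-0.20)(-0.30) = 0.4800
  C_23 = −[(0.90)(-0.25) − (-0.10)(-0.30)] = 0.2550
  C_31 = (-0.10)(-0.30) − (-0.20)(0.55) = 0.1400
  C_32 = −[(0.90)(-0.30) − (-0.20)(-0.15)] = 0.3000
  C_33 = (0.90)(0.55) − (-0.10)(-0.15) = 0.4800
det(I−A) = Σ_j (I−A)_1j·C_1j = (0.90)(0.2550) + (-0.10)(0.1800) + (-0.20)(0.2025) = 0.1710
adj(I−A) = Cᵀ =
  [ 0.2550   0.1100   0.1400]
  [ 0.1800   0.4800   0.3000]
  [ 0.2025   0.2550   0.4800]
(I − A)⁻¹ = adj(I−A) / det(I−A) ≈
  [   1.4912     0.6433     0.8187]
  [   1.0526     2.8070     1.7544]
  [   1.1842     1.4912     2.8070]
x = (I − A)⁻¹ d = adj(I−A)·d / det(I−A), with det(I−A) = 0.1710:
  x_1 = (0.2550·125 + 0.1100·350 + 0.1400·300) / 0.1710 = 112.375 / 0.1710 ≈ 657.164
  x_2 = (0.1800·125 + 0.4800·350 + 0.3000·300) / 0.1710 = 280.50 / 0.1710 ≈ 1640.351
  x_3 = (0.2025·125 + 0.2550·350 + 0.4800·300) / 0.1710 = 258.5625 / 0.1710 ≈ 1512.061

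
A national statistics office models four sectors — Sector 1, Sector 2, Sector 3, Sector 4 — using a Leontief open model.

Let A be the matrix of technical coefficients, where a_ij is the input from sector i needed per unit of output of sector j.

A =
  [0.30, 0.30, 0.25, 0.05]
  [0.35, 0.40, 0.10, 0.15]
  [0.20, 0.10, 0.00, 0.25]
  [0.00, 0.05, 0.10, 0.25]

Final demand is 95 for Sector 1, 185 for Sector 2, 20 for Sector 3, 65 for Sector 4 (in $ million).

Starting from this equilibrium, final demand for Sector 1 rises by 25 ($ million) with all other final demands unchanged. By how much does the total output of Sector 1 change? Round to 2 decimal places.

I − A =
  [   0.70    -0.30    -0.25    -0.05]
  [  -0.35     0.60    -0.10    -0.15]
  [  -0.20    -0.10     1.00    -0.25]
  [   0.00    -0.05    -0.10     0.75]
Compute the cofactors C_ij = (−1)^(i+j)·(3×3 minor ij) of I−A; the adjugate is their transpose:
adj(I−A) = Cᵀ =
  [ 0.417250   0.242375   0.140875   0.123250]
  [ 0.271750   0.469000   0.130375   0.155375]
  [ 0.119125   0.106750   0.230125   0.106000]
  [ 0.034000   0.045500   0.039375   0.263250]
det(I−A) = Σ_j (I−A)_1j·C_1j = (0.70)(0.417250) + (-0.30)(0.271750) + (-0.25)(0.119125) + (-0.05)(0.034000) = 0.17906875
(I − A)⁻¹ = adj(I−A) / det(I−A) ≈
  [   2.3301     1.3535     0.7867     0.6883]
  [   1.5176     2.6191     0.7281     0.8677]
  [   0.6652     0.5961     1.2851     0.5920]
  [   0.1899     0.2541     0.2199     1.4701]
Δx = (I − A)⁻¹ Δd with Δd having +25 in the Sector 1 component and 0 elsewhere.
So Δx_1 = L_11 · (+25), where L_11 = adj(I−A)_11 / det(I−A) = 0.417250 / 0.17906875.
Δx_1 = 0.417250 × (+25) / 0.17906875 = 10.43125 / 0.17906875 ≈ 58.25.

Δx_1 = 58.25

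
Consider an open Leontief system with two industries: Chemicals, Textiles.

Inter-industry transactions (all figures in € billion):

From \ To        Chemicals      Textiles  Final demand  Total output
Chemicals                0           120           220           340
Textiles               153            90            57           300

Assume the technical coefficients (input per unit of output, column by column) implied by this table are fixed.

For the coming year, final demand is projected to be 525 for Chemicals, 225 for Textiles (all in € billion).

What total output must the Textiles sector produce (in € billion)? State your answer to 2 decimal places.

Technical coefficients a_ij = z_ij / X_j:
  a_CC = 0/340 = 0.00, a_TC = 153/340 = 0.45
  a_CT = 120/300 = 0.40, a_TT = 90/300 = 0.30
I − A =
  [   1.00    -0.40]
  [  -0.45     0.70]
det(I−A) = (1.00)(0.70) − (-0.40)(-0.45) = 0.5200
adj(I−A) = [[0.70, 0.40], [0.45, 1.00]]
(I − A)⁻¹ = adj(I−A) / det(I−A) ≈
  [   1.3462     0.7692]
  [   0.8654     1.9231]
x = (I − A)⁻¹ d = adj(I−A)·d / det(I−A), with det(I−A) = 0.5200:
  x_C = (0.70·525 + 0.40·225) / 0.5200 = 457.50 / 0.5200 ≈ 879.81
  x_T = (0.45·525 + 1.00·225) / 0.5200 = 461.25 / 0.5200 ≈ 887.02

x_T = 887.02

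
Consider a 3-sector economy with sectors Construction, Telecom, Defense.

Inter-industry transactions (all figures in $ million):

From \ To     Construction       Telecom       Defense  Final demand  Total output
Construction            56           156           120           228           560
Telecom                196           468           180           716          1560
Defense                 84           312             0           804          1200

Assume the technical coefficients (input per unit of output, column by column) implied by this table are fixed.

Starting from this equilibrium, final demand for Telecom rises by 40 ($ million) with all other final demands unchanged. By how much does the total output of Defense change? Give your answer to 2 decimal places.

Δx_3 = 14.23

Technical coefficients a_ij = z_ij / X_j:
  a_11 = 56/560 = 0.10, a_21 = 196/560 = 0.35, a_31 = 84/560 = 0.15
  a_12 = 156/1560 = 0.10, a_22 = 468/1560 = 0.30, a_32 = 312/1560 = 0.20
  a_13 = 120/1200 = 0.10, a_23 = 180/1200 = 0.15, a_33 = 0/1200 = 0.00
I − A =
  [   0.90    -0.10    -0.10]
  [  -0.35     0.70    -0.15]
  [  -0.15    -0.20     1.00]
Cofactors of I−A, C_ij = (−1)^(i+j)·(minor ij) (rows/columns in the sector order above):
  C_11 = (0.70)(1.00) − (-0.15)(-0.20) = 0.6700
  C_12 = −[(-0.35)(1.00) − (-0.15)(-0.15)] = 0.3725
  C_13 = (-0.35)(-0.20) − (0.70)(-0.15) = 0.1750
  C_21 = −[(-0.10)(1.00) − (-0.10)(-0.20)] = 0.1200
  C_22 = (0.90)(1.00) − (-0.10)(-0.15) = 0.8850
  C_23 = −[(0.90)(-0.20) − (-0.10)(-0.15)] = 0.1950
  C_31 = (-0.10)(-0.15) − (-0.10)(0.70) = 0.0850
  C_32 = −[(0.90)(-0.15) − (-0.10)(-0.35)] = 0.1700
  C_33 = (0.90)(0.70) − (-0.10)(-0.35) = 0.5950
det(I−A) = Σ_j (I−A)_1j·C_1j = (0.90)(0.6700) + (-0.10)(0.3725) + (-0.10)(0.1750) = 0.54825
adj(I−A) = Cᵀ =
  [ 0.6700   0.1200   0.0850]
  [ 0.3725   0.8850   0.1700]
  [ 0.1750   0.1950   0.5950]
(I − A)⁻¹ = adj(I−A) / det(I−A) ≈
  [   1.2221     0.2189     0.1550]
  [   0.6794     1.6142     0.3101]
  [   0.3192     0.3557     1.0853]
Δx = (I − A)⁻¹ Δd with Δd having +40 in the Telecom component and 0 elsewhere.
So Δx_3 = L_32 · (+40), where L_32 = adj(I−A)_32 / det(I−A) = 0.1950 / 0.54825.
Δx_3 = 0.1950 × (+40) / 0.54825 = 7.80 / 0.54825 ≈ 14.23.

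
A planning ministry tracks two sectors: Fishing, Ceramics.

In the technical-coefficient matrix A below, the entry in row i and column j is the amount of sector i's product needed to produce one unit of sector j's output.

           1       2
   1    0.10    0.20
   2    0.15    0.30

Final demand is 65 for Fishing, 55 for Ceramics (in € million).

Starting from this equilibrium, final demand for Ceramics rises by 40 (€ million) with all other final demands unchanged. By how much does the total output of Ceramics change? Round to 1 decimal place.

I − A =
  [   0.90    -0.20]
  [  -0.15     0.70]
det(I−A) = (0.90)(0.70) − (-0.20)(-0.15) = 0.6000
adj(I−A) = [[0.70, 0.20], [0.15, 0.90]]
(I − A)⁻¹ = adj(I−A) / det(I−A) ≈
  [   1.1667     0.3333]
  [   0.2500     1.5000]
Δx = (I − A)⁻¹ Δd with Δd having +40 in the Ceramics component and 0 elsewhere.
So Δx_2 = L_22 · (+40), where L_22 = adj(I−A)_22 / det(I−A) = 0.90 / 0.6000.
Δx_2 = 0.90 × (+40) / 0.6000 = 36.00 / 0.6000 = 60.0.

Δx_2 = 60.0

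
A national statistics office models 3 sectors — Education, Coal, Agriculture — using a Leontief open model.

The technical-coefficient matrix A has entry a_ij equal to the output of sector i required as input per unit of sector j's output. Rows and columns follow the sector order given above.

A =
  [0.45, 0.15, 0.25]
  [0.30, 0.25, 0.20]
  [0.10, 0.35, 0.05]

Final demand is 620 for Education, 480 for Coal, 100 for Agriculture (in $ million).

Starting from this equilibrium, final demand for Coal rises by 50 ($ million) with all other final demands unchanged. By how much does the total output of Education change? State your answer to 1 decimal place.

Δx_1 = 43.8

I − A =
  [   0.55    -0.15    -0.25]
  [  -0.30     0.75    -0.20]
  [  -0.10    -0.35     0.95]
Cofactors of I−A, C_ij = (−1)^(i+j)·(minor ij) (rows/columns in the sector order above):
  C_11 = (0.75)(0.95) − (-0.20)(-0.35) = 0.6425
  C_12 = −[(-0.30)(0.95) − (-0.20)(-0.10)] = 0.3050
  C_13 = (-0.30)(-0.35) − (0.75)(-0.10) = 0.1800
  C_21 = −[(-0.15)(0.95) − (-0.25)(-0.35)] = 0.2300
  C_22 = (0.55)(0.95) − (-0.25)(-0.10) = 0.4975
  C_23 = −[(0.55)(-0.35) − (-0.15)(-0.10)] = 0.2075
  C_31 = (-0.15)(-0.20) − (-0.25)(0.75) = 0.2175
  C_32 = −[(0.55)(-0.20) − (-0.25)(-0.30)] = 0.1850
  C_33 = (0.55)(0.75) − (-0.15)(-0.30) = 0.3675
det(I−A) = Σ_j (I−A)_1j·C_1j = (0.55)(0.6425) + (-0.15)(0.3050) + (-0.25)(0.1800) = 0.262625
adj(I−A) = Cᵀ =
  [ 0.6425   0.2300   0.2175]
  [ 0.3050   0.4975   0.1850]
  [ 0.1800   0.2075   0.3675]
(I − A)⁻¹ = adj(I−A) / det(I−A) ≈
  [   2.4465     0.8758     0.8282]
  [   1.1614     1.8943     0.7044]
  [   0.6854     0.7901     1.3993]
Δx = (I − A)⁻¹ Δd with Δd having +50 in the Coal component and 0 elsewhere.
So Δx_1 = L_12 · (+50), where L_12 = adj(I−A)_12 / det(I−A) = 0.2300 / 0.262625.
Δx_1 = 0.2300 × (+50) / 0.262625 = 11.50 / 0.262625 ≈ 43.8.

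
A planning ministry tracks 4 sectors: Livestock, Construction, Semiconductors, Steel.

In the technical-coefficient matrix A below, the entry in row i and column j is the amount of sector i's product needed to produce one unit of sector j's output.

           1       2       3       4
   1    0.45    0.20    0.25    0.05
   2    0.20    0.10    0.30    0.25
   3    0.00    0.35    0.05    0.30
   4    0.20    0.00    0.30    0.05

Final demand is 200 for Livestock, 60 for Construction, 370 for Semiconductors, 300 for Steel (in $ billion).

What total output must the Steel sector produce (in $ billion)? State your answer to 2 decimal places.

x_4 = 899.49

I − A =
  [   0.55    -0.20    -0.25    -0.05]
  [  -0.20     0.90    -0.30    -0.25]
  [   0.00    -0.35     0.95    -0.30]
  [  -0.20     0.00    -0.30     0.95]
Compute the cofactors C_ij = (−1)^(i+j)·(3×3 minor ij) of I−A; the adjugate is their transpose:
adj(I−A) = Cᵀ =
  [ 0.605250   0.250875   0.299250   0.192375]
  [ 0.228000   0.422375   0.258000   0.204625]
  [ 0.138000   0.191375   0.413250   0.188125]
  [ 0.171000   0.113250   0.193500   0.357000]
det(I−A) = Σ_j (I−A)_1j·C_1j = (0.55)(0.605250) + (-0.20)(0.228000) + (-0.25)(0.138000) + (-0.05)(0.171000) = 0.2442375
(I − A)⁻¹ = adj(I−A) / det(I−A) ≈
  [   2.4781     1.0272     1.2252     0.7877]
  [   0.9335     1.7294     1.0563     0.8378]
  [   0.5650     0.7836     1.6920     0.7703]
  [   0.7001     0.4637     0.7923     1.4617]
x = (I − A)⁻¹ d = adj(I−A)·d / det(I−A), with det(I−A) = 0.2442375:
  x_1 = (0.605250·200 + 0.250875·60 + 0.299250·370 + 0.192375·300) / 0.2442375 = 304.5375 / 0.2442375 ≈ 1246.89
  x_2 = (0.228000·200 + 0.422375·60 + 0.258000·370 + 0.204625·300) / 0.2442375 = 227.79 / 0.2442375 ≈ 932.66
  x_3 = (0.138000·200 + 0.191375·60 + 0.413250·370 + 0.188125·300) / 0.2442375 = 248.4225 / 0.2442375 ≈ 1017.13
  x_4 = (0.171000·200 + 0.113250·60 + 0.193500·370 + 0.357000·300) / 0.2442375 = 219.69 / 0.2442375 ≈ 899.49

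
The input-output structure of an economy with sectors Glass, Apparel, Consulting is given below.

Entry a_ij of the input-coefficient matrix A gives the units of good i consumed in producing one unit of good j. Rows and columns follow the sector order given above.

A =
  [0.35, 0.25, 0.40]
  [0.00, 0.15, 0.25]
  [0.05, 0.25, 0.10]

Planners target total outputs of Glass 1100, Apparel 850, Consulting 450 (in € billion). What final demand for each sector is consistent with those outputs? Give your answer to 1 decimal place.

I − A =
  [   0.65    -0.25    -0.40]
  [   0.00     0.85    -0.25]
  [  -0.05    -0.25     0.90]
d = (I − A) x:
  d_G = (+0.65)·1100 + (-0.25)·850 + (-0.40)·450 = 322.5
  d_A = (+0.00)·1100 + (+0.85)·850 + (-0.25)·450 = 610.0
  d_C = (-0.05)·1100 + (-0.25)·850 + (+0.90)·450 = 137.5

d_G = 322.5, d_A = 610.0, d_C = 137.5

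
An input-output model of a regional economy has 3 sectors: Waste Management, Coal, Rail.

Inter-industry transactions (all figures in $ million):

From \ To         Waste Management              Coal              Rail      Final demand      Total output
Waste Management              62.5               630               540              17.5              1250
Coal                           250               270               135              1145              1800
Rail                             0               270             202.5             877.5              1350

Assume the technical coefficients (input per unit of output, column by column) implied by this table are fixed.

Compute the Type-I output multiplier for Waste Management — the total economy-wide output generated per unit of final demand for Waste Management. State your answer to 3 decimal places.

m_1 = 1.511

Technical coefficients a_ij = z_ij / X_j:
  a_11 = 62.5/1250 = 0.05, a_21 = 250/1250 = 0.20, a_31 = 0/1250 = 0.00
  a_12 = 630/1800 = 0.35, a_22 = 270/1800 = 0.15, a_32 = 270/1800 = 0.15
  a_13 = 540/1350 = 0.40, a_23 = 135/1350 = 0.10, a_33 = 202.5/1350 = 0.15
I − A =
  [   0.95    -0.35    -0.40]
  [  -0.20     0.85    -0.10]
  [   0.00    -0.15     0.85]
Cofactors of I−A, C_ij = (−1)^(i+j)·(minor ij) (rows/columns in the sector order above):
  C_11 = (0.85)(0.85) − (-0.10)(-0.15) = 0.7075
  C_12 = −[(-0.20)(0.85) − (-0.10)(0.00)] = 0.1700
  C_13 = (-0.20)(-0.15) − (0.85)(0.00) = 0.0300
  C_21 = −[(-0.35)(0.85) − (-0.40)(-0.15)] = 0.3575
  C_22 = (0.95)(0.85) − (-0.40)(0.00) = 0.8075
  C_23 = −[(0.95)(-0.15) − (-0.35)(0.00)] = 0.1425
  C_31 = (-0.35)(-0.10) − (-0.40)(0.85) = 0.3750
  C_32 = −[(0.95)(-0.10) − (-0.40)(-0.20)] = 0.1750
  C_33 = (0.95)(0.85) − (-0.35)(-0.20) = 0.7375
det(I−A) = Σ_j (I−A)_1j·C_1j = (0.95)(0.7075) + (-0.35)(0.1700) + (-0.40)(0.0300) = 0.600625
adj(I−A) = Cᵀ =
  [ 0.7075   0.3575   0.3750]
  [ 0.1700   0.8075   0.1750]
  [ 0.0300   0.1425   0.7375]
(I − A)⁻¹ = adj(I−A) / det(I−A) ≈
  [   1.1779     0.5952     0.6243]
  [   0.2830     1.3444     0.2914]
  [   0.0499     0.2373     1.2279]
The output multiplier for sector j is the column-j sum of the Leontief inverse (I − A)⁻¹ = adj(I−A) / det(I−A).
Column 1 of adj(I−A): (0.7075, 0.1700, 0.0300); det(I−A) = 0.600625.
m_1 = (0.7075 + 0.1700 + 0.0300) / 0.600625 = 0.9075 / 0.600625 ≈ 1.511.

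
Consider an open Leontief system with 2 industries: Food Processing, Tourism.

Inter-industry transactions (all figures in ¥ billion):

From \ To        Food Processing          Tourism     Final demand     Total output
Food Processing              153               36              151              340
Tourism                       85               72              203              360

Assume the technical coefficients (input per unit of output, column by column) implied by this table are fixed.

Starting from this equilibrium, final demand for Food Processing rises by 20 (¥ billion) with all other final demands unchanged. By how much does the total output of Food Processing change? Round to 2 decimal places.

Δx_F = 38.55

Technical coefficients a_ij = z_ij / X_j:
  a_FF = 153/340 = 0.45, a_TF = 85/340 = 0.25
  a_FT = 36/360 = 0.10, a_TT = 72/360 = 0.20
I − A =
  [   0.55    -0.10]
  [  -0.25     0.80]
det(I−A) = (0.55)(0.80) − (-0.10)(-0.25) = 0.4150
adj(I−A) = [[0.80, 0.10], [0.25, 0.55]]
(I − A)⁻¹ = adj(I−A) / det(I−A) ≈
  [   1.9277     0.2410]
  [   0.6024     1.3253]
Δx = (I − A)⁻¹ Δd with Δd having +20 in the Food Processing component and 0 elsewhere.
So Δx_F = L_FF · (+20), where L_FF = adj(I−A)_FF / det(I−A) = 0.80 / 0.4150.
Δx_F = 0.80 × (+20) / 0.4150 = 16.00 / 0.4150 ≈ 38.55.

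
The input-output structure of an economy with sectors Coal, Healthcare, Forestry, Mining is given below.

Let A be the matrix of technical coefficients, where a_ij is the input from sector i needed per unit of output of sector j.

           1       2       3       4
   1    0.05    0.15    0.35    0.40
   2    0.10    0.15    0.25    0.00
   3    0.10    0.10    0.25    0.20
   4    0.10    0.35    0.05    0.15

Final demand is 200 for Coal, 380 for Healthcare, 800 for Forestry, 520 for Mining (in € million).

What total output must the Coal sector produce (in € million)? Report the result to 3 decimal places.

I − A =
  [   0.95    -0.15    -0.35    -0.40]
  [  -0.10     0.85    -0.25     0.00]
  [  -0.10    -0.10     0.75    -0.20]
  [  -0.10    -0.35    -0.05     0.85]
Compute the cofactors C_ij = (−1)^(i+j)·(3×3 minor ij) of I−A; the adjugate is their transpose:
adj(I−A) = Cᵀ =
  [ 0.494625   0.255375   0.336750   0.312000]
  [ 0.089000   0.527375   0.223625   0.094500]
  [ 0.104750   0.173000   0.625625   0.196500]
  [ 0.101000   0.257375   0.168500   0.533625]
det(I−A) = Σ_j (I−A)_1j·C_1j = (0.95)(0.494625) + (-0.15)(0.089000) + (-0.35)(0.104750) + (-0.40)(0.101000) = 0.37948125
(I − A)⁻¹ = adj(I−A) / det(I−A) ≈
  [   1.3034     0.6730     0.8874     0.8222]
  [   0.2345     1.3897     0.5893     0.2490]
  [   0.2760     0.4559     1.6486     0.5178]
  [   0.2662     0.6782     0.4440     1.4062]
x = (I − A)⁻¹ d = adj(I−A)·d / det(I−A), with det(I−A) = 0.37948125:
  x_1 = (0.494625·200 + 0.255375·380 + 0.336750·800 + 0.312000·520) / 0.37948125 = 627.6075 / 0.37948125 ≈ 1653.856
  x_2 = (0.089000·200 + 0.527375·380 + 0.223625·800 + 0.094500·520) / 0.37948125 = 446.2425 / 0.37948125 ≈ 1175.928
  x_3 = (0.104750·200 + 0.173000·380 + 0.625625·800 + 0.196500·520) / 0.37948125 = 689.37 / 0.37948125 ≈ 1816.611
  x_4 = (0.101000·200 + 0.257375·380 + 0.168500·800 + 0.533625·520) / 0.37948125 = 530.2875 / 0.37948125 ≈ 1397.401

x_1 = 1653.856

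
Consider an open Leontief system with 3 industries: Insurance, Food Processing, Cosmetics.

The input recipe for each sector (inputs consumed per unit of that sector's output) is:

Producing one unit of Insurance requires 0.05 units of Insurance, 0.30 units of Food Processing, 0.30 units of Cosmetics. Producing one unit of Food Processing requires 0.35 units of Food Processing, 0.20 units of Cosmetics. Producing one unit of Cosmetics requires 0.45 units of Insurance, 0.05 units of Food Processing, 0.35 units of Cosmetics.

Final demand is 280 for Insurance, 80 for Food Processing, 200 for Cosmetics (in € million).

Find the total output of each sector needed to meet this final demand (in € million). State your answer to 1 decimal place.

x_I = 653.9, x_F = 483.2, x_C = 758.1

I − A =
  [   0.95     0.00    -0.45]
  [  -0.30     0.65    -0.05]
  [  -0.30    -0.20     0.65]
Cofactors of I−A, C_ij = (−1)^(i+j)·(minor ij) (rows/columns in the sector order above):
  C_11 = (0.65)(0.65) − (-0.05)(-0.20) = 0.4125
  C_12 = −[(-0.30)(0.65) − (-0.05)(-0.30)] = 0.2100
  C_13 = (-0.30)(-0.20) − (0.65)(-0.30) = 0.2550
  C_21 = −[(0.00)(0.65) − (-0.45)(-0.20)] = 0.0900
  C_22 = (0.95)(0.65) − (-0.45)(-0.30) = 0.4825
  C_23 = −[(0.95)(-0.20) − (0.00)(-0.30)] = 0.1900
  C_31 = (0.00)(-0.05) − (-0.45)(0.65) = 0.2925
  C_32 = −[(0.95)(-0.05) − (-0.45)(-0.30)] = 0.1825
  C_33 = (0.95)(0.65) − (0.00)(-0.30) = 0.6175
det(I−A) = Σ_j (I−A)_1j·C_1j = (0.95)(0.4125) + (0.00)(0.2100) + (-0.45)(0.2550) = 0.277125
adj(I−A) = Cᵀ =
  [ 0.4125   0.0900   0.2925]
  [ 0.2100   0.4825   0.1825]
  [ 0.2550   0.1900   0.6175]
(I − A)⁻¹ = adj(I−A) / det(I−A) ≈
  [   1.4885     0.3248     1.0555]
  [   0.7578     1.7411     0.6585]
  [   0.9202     0.6856     2.2282]
x = (I − A)⁻¹ d = adj(I−A)·d / det(I−A), with det(I−A) = 0.277125:
  x_I = (0.4125·280 + 0.0900·80 + 0.2925·200) / 0.277125 = 181.20 / 0.277125 ≈ 653.9
  x_F = (0.2100·280 + 0.4825·80 + 0.1825·200) / 0.277125 = 133.90 / 0.277125 ≈ 483.2
  x_C = (0.2550·280 + 0.1900·80 + 0.6175·200) / 0.277125 = 210.10 / 0.277125 ≈ 758.1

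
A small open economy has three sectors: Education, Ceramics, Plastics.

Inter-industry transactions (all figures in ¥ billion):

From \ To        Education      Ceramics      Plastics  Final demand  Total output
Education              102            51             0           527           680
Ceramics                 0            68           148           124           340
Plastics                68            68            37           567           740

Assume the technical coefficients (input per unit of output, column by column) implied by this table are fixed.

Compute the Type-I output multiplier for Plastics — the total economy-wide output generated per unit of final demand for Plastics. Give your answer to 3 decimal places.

m_3 = 1.445

Technical coefficients a_ij = z_ij / X_j:
  a_11 = 102/680 = 0.15, a_21 = 0/680 = 0.00, a_31 = 68/680 = 0.10
  a_12 = 51/340 = 0.15, a_22 = 68/340 = 0.20, a_32 = 68/340 = 0.20
  a_13 = 0/740 = 0.00, a_23 = 148/740 = 0.20, a_33 = 37/740 = 0.05
I − A =
  [   0.85    -0.15     0.00]
  [   0.00     0.80    -0.20]
  [  -0.10    -0.20     0.95]
Cofactors of I−A, C_ij = (−1)^(i+j)·(minor ij) (rows/columns in the sector order above):
  C_11 = (0.80)(0.95) − (-0.20)(-0.20) = 0.7200
  C_12 = −[(0.00)(0.95) − (-0.20)(-0.10)] = 0.0200
  C_13 = (0.00)(-0.20) − (0.80)(-0.10) = 0.0800
  C_21 = −[(-0.15)(0.95) − (0.00)(-0.20)] = 0.1425
  C_22 = (0.85)(0.95) − (0.00)(-0.10) = 0.8075
  C_23 = −[(0.85)(-0.20) − (-0.15)(-0.10)] = 0.1850
  C_31 = (-0.15)(-0.20) − (0.00)(0.80) = 0.0300
  C_32 = −[(0.85)(-0.20) − (0.00)(0.00)] = 0.1700
  C_33 = (0.85)(0.80) − (-0.15)(0.00) = 0.6800
det(I−A) = Σ_j (I−A)_1j·C_1j = (0.85)(0.7200) + (-0.15)(0.0200) + (0.00)(0.0800) = 0.6090
adj(I−A) = Cᵀ =
  [ 0.7200   0.1425   0.0300]
  [ 0.0200   0.8075   0.1700]
  [ 0.0800   0.1850   0.6800]
(I − A)⁻¹ = adj(I−A) / det(I−A) ≈
  [   1.1823     0.2340     0.0493]
  [   0.0328     1.3259     0.2791]
  [   0.1314     0.3038     1.1166]
The output multiplier for sector j is the column-j sum of the Leontief inverse (I − A)⁻¹ = adj(I−A) / det(I−A).
Column 3 of adj(I−A): (0.0300, 0.1700, 0.6800); det(I−A) = 0.6090.
m_3 = (0.0300 + 0.1700 + 0.6800) / 0.6090 = 0.88 / 0.6090 ≈ 1.445.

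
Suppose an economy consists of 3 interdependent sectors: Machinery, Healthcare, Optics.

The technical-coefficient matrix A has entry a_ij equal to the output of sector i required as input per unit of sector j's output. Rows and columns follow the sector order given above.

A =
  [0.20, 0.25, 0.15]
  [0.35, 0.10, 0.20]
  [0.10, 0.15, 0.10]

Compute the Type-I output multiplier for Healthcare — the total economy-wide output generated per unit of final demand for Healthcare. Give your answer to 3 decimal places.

m_H = 2.115

I − A =
  [   0.80    -0.25    -0.15]
  [  -0.35     0.90    -0.20]
  [  -0.10    -0.15     0.90]
Cofactors of I−A, C_ij = (−1)^(i+j)·(minor ij) (rows/columns in the sector order above):
  C_11 = (0.90)(0.90) − (-0.20)(-0.15) = 0.7800
  C_12 = −[(-0.35)(0.90) − (-0.20)(-0.10)] = 0.3350
  C_13 = (-0.35)(-0.15) − (0.90)(-0.10) = 0.1425
  C_21 = −[(-0.25)(0.90) − (-0.15)(-0.15)] = 0.2475
  C_22 = (0.80)(0.90) − (-0.15)(-0.10) = 0.7050
  C_23 = −[(0.80)(-0.15) − (-0.25)(-0.10)] = 0.1450
  C_31 = (-0.25)(-0.20) − (-0.15)(0.90) = 0.1850
  C_32 = −[(0.80)(-0.20) − (-0.15)(-0.35)] = 0.2125
  C_33 = (0.80)(0.90) − (-0.25)(-0.35) = 0.6325
det(I−A) = Σ_j (I−A)_1j·C_1j = (0.80)(0.7800) + (-0.25)(0.3350) + (-0.15)(0.1425) = 0.518875
adj(I−A) = Cᵀ =
  [ 0.7800   0.2475   0.1850]
  [ 0.3350   0.7050   0.2125]
  [ 0.1425   0.1450   0.6325]
(I − A)⁻¹ = adj(I−A) / det(I−A) ≈
  [   1.5033     0.4770     0.3565]
  [   0.6456     1.3587     0.4095]
  [   0.2746     0.2795     1.2190]
The output multiplier for sector j is the column-j sum of the Leontief inverse (I − A)⁻¹ = adj(I−A) / det(I−A).
Column H of adj(I−A): (0.2475, 0.7050, 0.1450); det(I−A) = 0.518875.
m_H = (0.2475 + 0.7050 + 0.1450) / 0.518875 = 1.0975 / 0.518875 ≈ 2.115.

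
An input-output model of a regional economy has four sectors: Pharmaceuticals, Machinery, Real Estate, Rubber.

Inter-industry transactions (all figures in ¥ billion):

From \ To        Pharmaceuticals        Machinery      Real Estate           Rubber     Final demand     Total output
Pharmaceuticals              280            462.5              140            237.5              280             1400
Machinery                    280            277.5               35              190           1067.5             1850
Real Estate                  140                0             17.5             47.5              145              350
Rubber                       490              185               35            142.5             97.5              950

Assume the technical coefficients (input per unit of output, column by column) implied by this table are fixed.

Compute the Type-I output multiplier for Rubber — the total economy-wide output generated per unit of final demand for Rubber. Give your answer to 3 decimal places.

m_4 = 3.042

Technical coefficients a_ij = z_ij / X_j:
  a_11 = 280/1400 = 0.20, a_21 = 280/1400 = 0.20, a_31 = 140/1400 = 0.10, a_41 = 490/1400 = 0.35
  a_12 = 462.5/1850 = 0.25, a_22 = 277.5/1850 = 0.15, a_32 = 0/1850 = 0.00, a_42 = 185/1850 = 0.10
  a_13 = 140/350 = 0.40, a_23 = 35/350 = 0.10, a_33 = 17.5/350 = 0.05, a_43 = 35/350 = 0.10
  a_14 = 237.5/950 = 0.25, a_24 = 190/950 = 0.20, a_34 = 47.5/950 = 0.05, a_44 = 142.5/950 = 0.15
I − A =
  [   0.80    -0.25    -0.40    -0.25]
  [  -0.20     0.85    -0.10    -0.20]
  [  -0.10     0.00     0.95    -0.05]
  [  -0.35    -0.10    -0.10     0.85]
Compute the cofactors C_ij = (−1)^(i+j)·(3×3 minor ij) of I−A; the adjugate is their transpose:
adj(I−A) = Cᵀ =
  [ 0.662625   0.226375   0.331000   0.267625]
  [ 0.239250   0.515375   0.176250   0.202000]
  [ 0.086125   0.032125   0.422625   0.057750]
  [ 0.311125   0.157625   0.206750   0.562000]
det(I−A) = Σ_j (I−A)_1j·C_1j = (0.80)(0.662625) + (-0.25)(0.239250) + (-0.40)(0.086125) + (-0.25)(0.311125) = 0.35805625
(I − A)⁻¹ = adj(I−A) / det(I−A) ≈
  [   1.8506     0.6322     0.9244     0.7474]
  [   0.6682     1.4394     0.4922     0.5642]
  [   0.2405     0.0897     1.1803     0.1613]
  [   0.8689     0.4402     0.5774     1.5696]
The output multiplier for sector j is the column-j sum of the Leontief inverse (I − A)⁻¹ = adj(I−A) / det(I−A).
Column 4 of adj(I−A): (0.267625, 0.202000, 0.057750, 0.562000); det(I−A) = 0.35805625.
m_4 = (0.267625 + 0.202000 + 0.057750 + 0.562000) / 0.35805625 = 1.089375 / 0.35805625 ≈ 3.042.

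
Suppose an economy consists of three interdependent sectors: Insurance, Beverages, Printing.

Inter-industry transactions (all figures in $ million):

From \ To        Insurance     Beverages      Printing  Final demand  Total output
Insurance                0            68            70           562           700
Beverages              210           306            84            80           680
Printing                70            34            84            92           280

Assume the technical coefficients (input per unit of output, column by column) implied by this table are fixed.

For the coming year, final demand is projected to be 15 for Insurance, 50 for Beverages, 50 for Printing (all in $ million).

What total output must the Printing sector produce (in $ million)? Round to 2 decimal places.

x_P = 91.48

Technical coefficients a_ij = z_ij / X_j:
  a_II = 0/700 = 0.00, a_BI = 210/700 = 0.30, a_PI = 70/700 = 0.10
  a_IB = 68/680 = 0.10, a_BB = 306/680 = 0.45, a_PB = 34/680 = 0.05
  a_IP = 70/280 = 0.25, a_BP = 84/280 = 0.30, a_PP = 84/280 = 0.30
I − A =
  [   1.00    -0.10    -0.25]
  [  -0.30     0.55    -0.30]
  [  -0.10    -0.05     0.70]
Cofactors of I−A, C_ij = (−1)^(i+j)·(minor ij) (rows/columns in the sector order above):
  C_11 = (0.55)(0.70) − (-0.30)(-0.05) = 0.3700
  C_12 = −[(-0.30)(0.70) − (-0.30)(-0.10)] = 0.2400
  C_13 = (-0.30)(-0.05) − (0.55)(-0.10) = 0.0700
  C_21 = −[(-0.10)(0.70) − (-0.25)(-0.05)] = 0.0825
  C_22 = (1.00)(0.70) − (-0.25)(-0.10) = 0.6750
  C_23 = −[(1.00)(-0.05) − (-0.10)(-0.10)] = 0.0600
  C_31 = (-0.10)(-0.30) − (-0.25)(0.55) = 0.1675
  C_32 = −[(1.00)(-0.30) − (-0.25)(-0.30)] = 0.3750
  C_33 = (1.00)(0.55) − (-0.10)(-0.30) = 0.5200
det(I−A) = Σ_j (I−A)_1j·C_1j = (1.00)(0.3700) + (-0.10)(0.2400) + (-0.25)(0.0700) = 0.3285
adj(I−A) = Cᵀ =
  [ 0.3700   0.0825   0.1675]
  [ 0.2400   0.6750   0.3750]
  [ 0.0700   0.0600   0.5200]
(I − A)⁻¹ = adj(I−A) / det(I−A) ≈
  [   1.1263     0.2511     0.5099]
  [   0.7306     2.0548     1.1416]
  [   0.2131     0.1826     1.5830]
x = (I − A)⁻¹ d = adj(I−A)·d / det(I−A), with det(I−A) = 0.3285:
  x_I = (0.3700·15 + 0.0825·50 + 0.1675·50) / 0.3285 = 18.05 / 0.3285 ≈ 54.95
  x_B = (0.2400·15 + 0.6750·50 + 0.3750·50) / 0.3285 = 56.10 / 0.3285 ≈ 170.78
  x_P = (0.0700·15 + 0.0600·50 + 0.5200·50) / 0.3285 = 30.05 / 0.3285 ≈ 91.48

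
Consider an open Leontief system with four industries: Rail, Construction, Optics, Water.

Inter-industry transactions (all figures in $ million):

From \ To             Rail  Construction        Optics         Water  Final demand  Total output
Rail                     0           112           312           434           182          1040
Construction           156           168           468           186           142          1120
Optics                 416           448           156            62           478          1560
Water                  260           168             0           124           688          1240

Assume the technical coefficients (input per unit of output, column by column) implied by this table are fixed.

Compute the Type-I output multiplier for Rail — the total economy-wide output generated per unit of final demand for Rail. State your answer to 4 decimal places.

Technical coefficients a_ij = z_ij / X_j:
  a_RR = 0/1040 = 0.00, a_CR = 156/1040 = 0.15, a_OR = 416/1040 = 0.40, a_WR = 260/1040 = 0.25
  a_RC = 112/1120 = 0.10, a_CC = 168/1120 = 0.15, a_OC = 448/1120 = 0.40, a_WC = 168/1120 = 0.15
  a_RO = 312/1560 = 0.20, a_CO = 468/1560 = 0.30, a_OO = 156/1560 = 0.10, a_WO = 0/1560 = 0.00
  a_RW = 434/1240 = 0.35, a_CW = 186/1240 = 0.15, a_OW = 62/1240 = 0.05, a_WW = 124/1240 = 0.10
I − A =
  [   1.00    -0.10    -0.20    -0.35]
  [  -0.15     0.85    -0.30    -0.15]
  [  -0.40    -0.40     0.90    -0.05]
  [  -0.25    -0.15     0.00     0.90]
Compute the cofactors C_ij = (−1)^(i+j)·(3×3 minor ij) of I−A; the adjugate is their transpose:
adj(I−A) = Cᵀ =
  [ 0.55800   0.20175   0.19125   0.26125]
  [ 0.26700   0.65675   0.27825   0.22875]
  [ 0.37775   0.39075   0.64300   0.24775]
  [ 0.19950   0.16550   0.09950   0.53950]
det(I−A) = Σ_j (I−A)_1j·C_1j = (1.00)(0.55800) + (-0.10)(0.26700) + (-0.20)(0.37775) + (-0.35)(0.19950) = 0.385925
(I − A)⁻¹ = adj(I−A) / det(I−A) ≈
  [   1.44588     0.52277     0.49556     0.67695]
  [   0.69184     1.70176     0.72100     0.59273]
  [   0.97882     1.01250     1.66613     0.64196]
  [   0.51694     0.42884     0.25782     1.39794]
The output multiplier for sector j is the column-j sum of the Leontief inverse (I − A)⁻¹ = adj(I−A) / det(I−A).
Column R of adj(I−A): (0.55800, 0.26700, 0.37775, 0.19950); det(I−A) = 0.385925.
m_R = (0.55800 + 0.26700 + 0.37775 + 0.19950) / 0.385925 = 1.40225 / 0.385925 ≈ 3.6335.

m_R = 3.6335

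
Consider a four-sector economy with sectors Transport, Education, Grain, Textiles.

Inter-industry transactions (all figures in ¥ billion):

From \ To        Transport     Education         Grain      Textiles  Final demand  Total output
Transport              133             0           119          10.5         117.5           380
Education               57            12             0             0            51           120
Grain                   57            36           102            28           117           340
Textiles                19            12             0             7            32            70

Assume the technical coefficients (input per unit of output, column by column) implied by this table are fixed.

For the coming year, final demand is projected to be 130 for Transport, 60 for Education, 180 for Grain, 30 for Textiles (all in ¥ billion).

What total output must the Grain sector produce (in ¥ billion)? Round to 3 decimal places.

x_3 = 461.888

Technical coefficients a_ij = z_ij / X_j:
  a_11 = 133/380 = 0.35, a_21 = 57/380 = 0.15, a_31 = 57/380 = 0.15, a_41 = 19/380 = 0.05
  a_12 = 0/120 = 0.00, a_22 = 12/120 = 0.10, a_32 = 36/120 = 0.30, a_42 = 12/120 = 0.10
  a_13 = 119/340 = 0.35, a_23 = 0/340 = 0.00, a_33 = 102/340 = 0.30, a_43 = 0/340 = 0.00
  a_14 = 10.5/70 = 0.15, a_24 = 0/70 = 0.00, a_34 = 28/70 = 0.40, a_44 = 7/70 = 0.10
I − A =
  [   0.65     0.00    -0.35    -0.15]
  [  -0.15     0.90     0.00     0.00]
  [  -0.15    -0.30     0.70    -0.40]
  [  -0.05    -0.10     0.00     0.90]
Compute the cofactors C_ij = (−1)^(i+j)·(3×3 minor ij) of I−A; the adjugate is their transpose:
adj(I−A) = Cᵀ =
  [ 0.56700   0.11900   0.28350   0.22050]
  [ 0.09450   0.35000   0.04725   0.03675]
  [ 0.18600   0.20150   0.51750   0.26100]
  [ 0.04200   0.04550   0.02100   0.34650]
det(I−A) = Σ_j (I−A)_1j·C_1j = (0.65)(0.56700) + (0.00)(0.09450) + (-0.35)(0.18600) + (-0.15)(0.04200) = 0.29715
(I − A)⁻¹ = adj(I−A) / det(I−A) ≈
  [   1.9081     0.4005     0.9541     0.7420]
  [   0.3180     1.1779     0.1590     0.1237]
  [   0.6259     0.6781     1.7415     0.8783]
  [   0.1413     0.1531     0.0707     1.1661]
x = (I − A)⁻¹ d = adj(I−A)·d / det(I−A), with det(I−A) = 0.29715:
  x_1 = (0.56700·130 + 0.11900·60 + 0.28350·180 + 0.22050·30) / 0.29715 = 138.495 / 0.29715 ≈ 466.078
  x_2 = (0.09450·130 + 0.35000·60 + 0.04725·180 + 0.03675·30) / 0.29715 = 42.8925 / 0.29715 ≈ 144.346
  x_3 = (0.18600·130 + 0.20150·60 + 0.51750·180 + 0.26100·30) / 0.29715 = 137.25 / 0.29715 ≈ 461.888
  x_4 = (0.04200·130 + 0.04550·60 + 0.02100·180 + 0.34650·30) / 0.29715 = 22.365 / 0.29715 ≈ 75.265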